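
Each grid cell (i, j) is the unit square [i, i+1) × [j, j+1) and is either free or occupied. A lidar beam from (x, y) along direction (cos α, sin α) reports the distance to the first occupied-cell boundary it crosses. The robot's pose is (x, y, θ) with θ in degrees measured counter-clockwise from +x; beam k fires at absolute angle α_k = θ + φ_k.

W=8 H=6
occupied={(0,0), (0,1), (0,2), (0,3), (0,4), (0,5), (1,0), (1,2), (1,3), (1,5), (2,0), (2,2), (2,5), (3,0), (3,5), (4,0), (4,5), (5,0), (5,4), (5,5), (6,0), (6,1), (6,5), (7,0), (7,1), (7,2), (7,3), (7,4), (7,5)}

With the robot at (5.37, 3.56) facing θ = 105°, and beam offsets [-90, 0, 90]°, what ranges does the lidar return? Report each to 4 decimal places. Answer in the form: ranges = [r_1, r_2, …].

ranges = [1.6875, 0.4555, 2.4536]

beam 1: φ=-90°, α=15°
  d=(0.9659,0.2588)  start (5,3)  tX=0.6522 tY=1.7000  stride 1/|dx|=1.0353 1/|dy|=3.8637
    cross x-line → (6,3), t=0.6522
    cross x-line → (7,3), t=1.6875 (wall)
  → r_1 = 1.6875
beam 2: φ=0°, α=105°
  d=(-0.2588,0.9659)  start (5,3)  tX=1.4296 tY=0.4555  stride 1/|dx|=3.8637 1/|dy|=1.0353
    cross y-line → (5,4), t=0.4555 (wall)
  → r_2 = 0.4555
beam 3: φ=90°, α=195°
  d=(-0.9659,-0.2588)  start (5,3)  tX=0.3831 tY=2.1637  stride 1/|dx|=1.0353 1/|dy|=3.8637
    cross x-line → (4,3), t=0.3831
    cross x-line → (3,3), t=1.4183
    cross y-line → (3,2), t=2.1637
    cross x-line → (2,2), t=2.4536 (wall)
  → r_3 = 2.4536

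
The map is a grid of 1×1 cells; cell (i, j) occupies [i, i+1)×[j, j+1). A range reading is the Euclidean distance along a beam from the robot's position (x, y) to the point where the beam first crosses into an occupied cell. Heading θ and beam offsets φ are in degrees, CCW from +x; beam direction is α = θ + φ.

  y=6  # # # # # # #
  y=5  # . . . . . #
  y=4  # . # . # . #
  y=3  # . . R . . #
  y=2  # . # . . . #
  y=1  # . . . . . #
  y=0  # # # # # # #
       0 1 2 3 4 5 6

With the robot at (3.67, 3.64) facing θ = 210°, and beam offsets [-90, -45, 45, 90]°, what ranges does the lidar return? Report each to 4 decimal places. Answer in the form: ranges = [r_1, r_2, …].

beam 1: φ=-90°, α=120°
  d=(-0.5000,0.8660)  start (3,3)  tX=1.3400 tY=0.4157  stride 1/|dx|=2.0000 1/|dy|=1.1547
    cross y-line → (3,4), t=0.4157
    cross x-line → (2,4), t=1.3400 (wall)
  → r_1 = 1.3400
beam 2: φ=-45°, α=165°
  d=(-0.9659,0.2588)  start (3,3)  tX=0.6936 tY=1.3909  stride 1/|dx|=1.0353 1/|dy|=3.8637
    cross x-line → (2,3), t=0.6936
    cross y-line → (2,4), t=1.3909 (wall)
  → r_2 = 1.3909
beam 3: φ=45°, α=255°
  d=(-0.2588,-0.9659)  start (3,3)  tX=2.5887 tY=0.6626  stride 1/|dx|=3.8637 1/|dy|=1.0353
    cross y-line → (3,2), t=0.6626
    cross y-line → (3,1), t=1.6979
    cross x-line → (2,1), t=2.5887
    cross y-line → (2,0), t=2.7331 (wall)
  → r_3 = 2.7331
beam 4: φ=90°, α=300°
  d=(0.5000,-0.8660)  start (3,3)  tX=0.6600 tY=0.7390  stride 1/|dx|=2.0000 1/|dy|=1.1547
    cross x-line → (4,3), t=0.6600
    cross y-line → (4,2), t=0.7390
    cross y-line → (4,1), t=1.8937
    cross x-line → (5,1), t=2.6600
    cross y-line → (5,0), t=3.0484 (wall)
  → r_4 = 3.0484

ranges = [1.3400, 1.3909, 2.7331, 3.0484]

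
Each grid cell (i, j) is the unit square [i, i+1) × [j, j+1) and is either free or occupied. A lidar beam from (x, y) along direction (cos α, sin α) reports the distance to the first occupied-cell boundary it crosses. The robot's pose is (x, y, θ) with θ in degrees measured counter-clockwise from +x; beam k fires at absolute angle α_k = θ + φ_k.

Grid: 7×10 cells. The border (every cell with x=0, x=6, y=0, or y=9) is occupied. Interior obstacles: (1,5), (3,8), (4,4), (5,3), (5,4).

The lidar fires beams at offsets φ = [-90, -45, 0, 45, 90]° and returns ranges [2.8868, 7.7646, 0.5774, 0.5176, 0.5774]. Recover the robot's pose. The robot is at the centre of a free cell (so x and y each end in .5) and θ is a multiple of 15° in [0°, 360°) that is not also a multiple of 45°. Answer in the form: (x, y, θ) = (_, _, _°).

(x, y, θ) = (2.5, 8.5, 330°)

Enumerate (i+0.5, j+0.5, θ) over the 35 free cells and 16 admissible headings. For each, cast all 5 beams and compare to the given ranges.
  (1.5, 8.5, 15°): beam 1 = 7.7646 ≠ 2.8868 ✗
  (4.5, 5.5, 210°): beam 2 = 3.6235 ≠ 7.7646 ✗
  (4.5, 3.5, 285°): beam 1 = 3.6235 ≠ 2.8868 ✗
  (3.5, 7.5, 105°): beam 1 = 2.5882 ≠ 2.8868 ✗
  (3.5, 4.5, 165°): beam 1 = 4.6587 ≠ 2.8868 ✗
  …
  (2.5, 8.5, 330°): r_1=2.8868, r_2=7.7646, r_3=0.5774, r_4=0.5176, r_5=0.5774 — all match ✓
Only this pose fits every beam.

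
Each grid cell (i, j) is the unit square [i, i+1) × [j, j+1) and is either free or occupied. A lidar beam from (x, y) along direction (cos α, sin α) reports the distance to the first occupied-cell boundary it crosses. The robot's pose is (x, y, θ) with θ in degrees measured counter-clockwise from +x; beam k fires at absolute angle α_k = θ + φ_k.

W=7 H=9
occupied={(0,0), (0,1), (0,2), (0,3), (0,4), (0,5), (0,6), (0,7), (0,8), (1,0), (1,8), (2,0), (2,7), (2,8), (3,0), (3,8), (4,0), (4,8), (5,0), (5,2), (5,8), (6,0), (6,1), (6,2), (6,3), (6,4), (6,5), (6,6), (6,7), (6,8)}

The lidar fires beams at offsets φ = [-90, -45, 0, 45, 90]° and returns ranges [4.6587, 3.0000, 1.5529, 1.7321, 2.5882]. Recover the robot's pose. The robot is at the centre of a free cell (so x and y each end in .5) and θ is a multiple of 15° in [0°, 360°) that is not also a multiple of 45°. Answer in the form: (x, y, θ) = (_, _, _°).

Enumerate (i+0.5, j+0.5, θ) over the 33 free cells and 16 admissible headings. For each, cast all 5 beams and compare to the given ranges.
  (1.5, 2.5, 255°): beam 1 = 0.5176 ≠ 4.6587 ✗
  (2.5, 6.5, 150°): beam 1 = 0.5774 ≠ 4.6587 ✗
  (4.5, 7.5, 285°): beam 1 = 1.5529 ≠ 4.6587 ✗
  (1.5, 2.5, 60°): beam 1 = 3.0000 ≠ 4.6587 ✗
  …
  (2.5, 3.5, 165°): r_1=4.6587, r_2=3.0000, r_3=1.5529, r_4=1.7321, r_5=2.5882 — all match ✓
Only this pose fits every beam.

(x, y, θ) = (2.5, 3.5, 165°)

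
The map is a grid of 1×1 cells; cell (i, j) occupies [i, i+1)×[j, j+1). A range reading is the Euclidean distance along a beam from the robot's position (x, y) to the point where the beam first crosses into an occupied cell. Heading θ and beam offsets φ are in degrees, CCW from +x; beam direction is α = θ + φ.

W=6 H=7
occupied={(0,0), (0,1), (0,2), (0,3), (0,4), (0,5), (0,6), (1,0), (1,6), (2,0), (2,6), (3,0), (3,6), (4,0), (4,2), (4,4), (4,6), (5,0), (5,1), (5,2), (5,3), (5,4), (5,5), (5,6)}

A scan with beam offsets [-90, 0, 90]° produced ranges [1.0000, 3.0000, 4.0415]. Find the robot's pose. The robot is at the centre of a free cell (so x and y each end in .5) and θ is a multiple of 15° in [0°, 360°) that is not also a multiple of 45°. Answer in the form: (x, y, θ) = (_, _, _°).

(x, y, θ) = (1.5, 2.5, 330°)

Candidates: 18 free-cell centres × 16 headings = 288 poses. Raycast each; keep the one whose scan matches to 4 dp.
  (3.5, 4.5, 345°): beam 1 = 3.6235 ≠ 1.0000 ✗
  (4.5, 1.5, 15°): beam 1 = 0.5176 ≠ 1.0000 ✗
  (2.5, 3.5, 30°): beam 1 = 2.8868 ≠ 1.0000 ✗
  (2.5, 4.5, 300°): beam 1 = 1.7321 ≠ 1.0000 ✗
  (3.5, 5.5, 345°): beam 1 = 4.6587 ≠ 1.0000 ✗
  …
  (1.5, 2.5, 330°): r_1=1.0000, r_2=3.0000, r_3=4.0415 — all match ✓
No second candidate reproduces the full scan.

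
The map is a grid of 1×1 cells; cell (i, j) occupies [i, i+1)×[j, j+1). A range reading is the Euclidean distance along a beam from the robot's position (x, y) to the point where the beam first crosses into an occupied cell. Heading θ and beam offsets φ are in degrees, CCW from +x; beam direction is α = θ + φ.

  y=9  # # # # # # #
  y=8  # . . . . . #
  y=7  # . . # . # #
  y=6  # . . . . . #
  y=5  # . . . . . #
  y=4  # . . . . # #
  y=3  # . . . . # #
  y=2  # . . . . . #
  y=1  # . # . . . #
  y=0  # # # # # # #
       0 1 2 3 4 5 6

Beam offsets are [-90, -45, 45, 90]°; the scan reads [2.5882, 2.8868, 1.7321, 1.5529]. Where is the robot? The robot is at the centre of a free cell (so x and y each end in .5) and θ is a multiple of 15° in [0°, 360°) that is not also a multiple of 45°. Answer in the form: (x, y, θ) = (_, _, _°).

Enumerate (i+0.5, j+0.5, θ) over the 35 free cells and 16 admissible headings. For each, cast all 4 beams and compare to the given ranges.
  (3.5, 2.5, 195°): beam 1 = 6.7293 ≠ 2.5882 ✗
  (5.5, 1.5, 150°): beam 1 = 1.0000 ≠ 2.5882 ✗
  (4.5, 2.5, 15°): beam 1 = 1.5529 ≠ 2.5882 ✗
  (2.5, 4.5, 165°): beam 2 = 3.0000 ≠ 2.8868 ✗
  …
  (3.5, 4.5, 285°): r_1=2.5882, r_2=2.8868, r_3=1.7321, r_4=1.5529 — all match ✓
Unique over the lattice → pose = (3.5, 4.5, 285°).

(x, y, θ) = (3.5, 4.5, 285°)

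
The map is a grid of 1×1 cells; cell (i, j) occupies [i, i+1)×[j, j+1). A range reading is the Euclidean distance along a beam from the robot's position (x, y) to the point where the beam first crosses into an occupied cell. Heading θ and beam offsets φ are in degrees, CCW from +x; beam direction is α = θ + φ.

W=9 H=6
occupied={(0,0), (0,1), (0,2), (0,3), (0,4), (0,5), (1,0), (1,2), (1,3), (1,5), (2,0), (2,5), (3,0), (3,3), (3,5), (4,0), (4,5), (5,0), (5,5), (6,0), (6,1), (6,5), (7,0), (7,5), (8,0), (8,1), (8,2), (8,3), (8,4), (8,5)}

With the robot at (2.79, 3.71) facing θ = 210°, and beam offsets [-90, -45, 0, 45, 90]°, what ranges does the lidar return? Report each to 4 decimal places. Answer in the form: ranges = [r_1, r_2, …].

beam 1: φ=-90°, α=120°
  direction (-0.5000, 0.8660); cell (2,3); t to first gridline: x 1.5800, y 0.3349 (then +2.0000 / +1.1547)
    (2,4) via y @ 0.3349
    (2,5) via y @ 1.4896  # hit
  → r_1 = 1.4896
beam 2: φ=-45°, α=165°
  direction (-0.9659, 0.2588); cell (2,3); t to first gridline: x 0.8179, y 1.1205 (then +1.0353 / +3.8637)
    (1,3) via x @ 0.8179  # hit
  → r_2 = 0.8179
beam 3: φ=0°, α=210°
  direction (-0.8660, -0.5000); cell (2,3); t to first gridline: x 0.9122, y 1.4200 (then +1.1547 / +2.0000)
    (1,3) via x @ 0.9122  # hit
  → r_3 = 0.9122
beam 4: φ=45°, α=255°
  direction (-0.2588, -0.9659); cell (2,3); t to first gridline: x 3.0523, y 0.7350 (then +3.8637 / +1.0353)
    (2,2) via y @ 0.7350
    (2,1) via y @ 1.7703
    (2,0) via y @ 2.8056  # hit
  → r_4 = 2.8056
beam 5: φ=90°, α=300°
  direction (0.5000, -0.8660); cell (2,3); t to first gridline: x 0.4200, y 0.8198 (then +2.0000 / +1.1547)
    (3,3) via x @ 0.4200  # hit
  → r_5 = 0.4200

ranges = [1.4896, 0.8179, 0.9122, 2.8056, 0.4200]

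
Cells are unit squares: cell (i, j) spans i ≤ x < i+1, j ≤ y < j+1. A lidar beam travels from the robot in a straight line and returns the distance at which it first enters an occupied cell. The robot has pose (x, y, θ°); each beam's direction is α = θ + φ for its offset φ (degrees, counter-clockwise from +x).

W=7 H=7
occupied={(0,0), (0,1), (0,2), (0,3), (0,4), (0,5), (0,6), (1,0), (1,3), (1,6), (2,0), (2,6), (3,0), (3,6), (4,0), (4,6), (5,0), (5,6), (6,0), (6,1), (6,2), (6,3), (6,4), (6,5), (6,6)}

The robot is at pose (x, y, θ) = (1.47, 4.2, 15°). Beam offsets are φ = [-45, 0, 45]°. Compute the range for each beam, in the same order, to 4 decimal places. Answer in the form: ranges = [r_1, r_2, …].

ranges = [0.4000, 4.6898, 2.0785]

beam 1: φ=-45°, α=330°
  dir = (cos 330°, sin 330°) = (0.8660, -0.5000); from cell (1,4)
  next x-line at t=0.6120, next y-line at t=0.4000; Δt_x=1.1547, Δt_y=2.0000
    y: enter (1,3) at t=0.4000 ← occupied
  → r_1 = 0.4000
beam 2: φ=0°, α=15°
  dir = (cos 15°, sin 15°) = (0.9659, 0.2588); from cell (1,4)
  next x-line at t=0.5487, next y-line at t=3.0910; Δt_x=1.0353, Δt_y=3.8637
    x: enter (2,4) at t=0.5487
    x: enter (3,4) at t=1.5840
    x: enter (4,4) at t=2.6192
    y: enter (4,5) at t=3.0910
    x: enter (5,5) at t=3.6545
    x: enter (6,5) at t=4.6898 ← occupied
  → r_2 = 4.6898
beam 3: φ=45°, α=60°
  dir = (cos 60°, sin 60°) = (0.5000, 0.8660); from cell (1,4)
  next x-line at t=1.0600, next y-line at t=0.9238; Δt_x=2.0000, Δt_y=1.1547
    y: enter (1,5) at t=0.9238
    x: enter (2,5) at t=1.0600
    y: enter (2,6) at t=2.0785 ← occupied
  → r_3 = 2.0785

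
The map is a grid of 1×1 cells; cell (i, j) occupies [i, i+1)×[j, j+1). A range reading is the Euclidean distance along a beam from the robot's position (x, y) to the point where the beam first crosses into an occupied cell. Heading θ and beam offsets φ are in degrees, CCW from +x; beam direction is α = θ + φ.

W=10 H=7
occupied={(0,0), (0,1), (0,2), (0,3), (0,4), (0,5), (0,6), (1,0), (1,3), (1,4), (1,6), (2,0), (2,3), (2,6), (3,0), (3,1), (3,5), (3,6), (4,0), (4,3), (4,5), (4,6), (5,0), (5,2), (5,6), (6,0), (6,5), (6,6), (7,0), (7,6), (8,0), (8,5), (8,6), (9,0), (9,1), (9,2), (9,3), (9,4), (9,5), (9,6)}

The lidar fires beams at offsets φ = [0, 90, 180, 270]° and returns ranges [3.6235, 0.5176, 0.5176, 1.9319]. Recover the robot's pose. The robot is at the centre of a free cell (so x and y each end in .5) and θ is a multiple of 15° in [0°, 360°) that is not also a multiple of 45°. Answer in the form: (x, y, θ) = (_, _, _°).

Candidates: 30 free-cell centres × 16 headings = 480 poses. Raycast each; keep the one whose scan matches to 4 dp.
  (1.5, 1.5, 255°): beam 1 = 0.5176 ≠ 3.6235 ✗
  (8.5, 1.5, 105°): beam 1 = 4.6587 ≠ 3.6235 ✗
  (2.5, 1.5, 60°): beam 1 = 4.0415 ≠ 3.6235 ✗
  (6.5, 1.5, 330°): beam 1 = 1.0000 ≠ 3.6235 ✗
  …
  (8.5, 4.5, 255°): r_1=3.6235, r_2=0.5176, r_3=0.5176, r_4=1.9319 — all match ✓
Only this pose fits every beam.

(x, y, θ) = (8.5, 4.5, 255°)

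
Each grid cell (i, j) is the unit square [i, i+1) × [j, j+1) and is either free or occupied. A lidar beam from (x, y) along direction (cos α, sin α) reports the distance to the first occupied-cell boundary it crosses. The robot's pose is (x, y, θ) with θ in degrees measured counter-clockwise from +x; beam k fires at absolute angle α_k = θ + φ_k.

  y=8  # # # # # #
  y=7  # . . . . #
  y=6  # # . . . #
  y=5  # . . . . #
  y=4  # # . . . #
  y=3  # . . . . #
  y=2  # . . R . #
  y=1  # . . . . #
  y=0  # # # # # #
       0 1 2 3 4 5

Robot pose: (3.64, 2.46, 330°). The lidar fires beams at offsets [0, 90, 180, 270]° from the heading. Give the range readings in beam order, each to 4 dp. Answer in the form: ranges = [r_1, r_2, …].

ranges = [1.5704, 2.7200, 3.0484, 1.6859]

beam 1: φ=0°, α=330°
  dir = (cos 330°, sin 330°) = (0.8660, -0.5000); from cell (3,2)
  next x-line at t=0.4157, next y-line at t=0.9200; Δt_x=1.1547, Δt_y=2.0000
    x: enter (4,2) at t=0.4157
    y: enter (4,1) at t=0.9200
    x: enter (5,1) at t=1.5704 ← occupied
  → r_1 = 1.5704
beam 2: φ=90°, α=60°
  dir = (cos 60°, sin 60°) = (0.5000, 0.8660); from cell (3,2)
  next x-line at t=0.7200, next y-line at t=0.6235; Δt_x=2.0000, Δt_y=1.1547
    y: enter (3,3) at t=0.6235
    x: enter (4,3) at t=0.7200
    y: enter (4,4) at t=1.7782
    x: enter (5,4) at t=2.7200 ← occupied
  → r_2 = 2.7200
beam 3: φ=180°, α=150°
  dir = (cos 150°, sin 150°) = (-0.8660, 0.5000); from cell (3,2)
  next x-line at t=0.7390, next y-line at t=1.0800; Δt_x=1.1547, Δt_y=2.0000
    x: enter (2,2) at t=0.7390
    y: enter (2,3) at t=1.0800
    x: enter (1,3) at t=1.8937
    x: enter (0,3) at t=3.0484 ← occupied
  → r_3 = 3.0484
beam 4: φ=270°, α=240°
  dir = (cos 240°, sin 240°) = (-0.5000, -0.8660); from cell (3,2)
  next x-line at t=1.2800, next y-line at t=0.5312; Δt_x=2.0000, Δt_y=1.1547
    y: enter (3,1) at t=0.5312
    x: enter (2,1) at t=1.2800
    y: enter (2,0) at t=1.6859 ← occupied
  → r_4 = 1.6859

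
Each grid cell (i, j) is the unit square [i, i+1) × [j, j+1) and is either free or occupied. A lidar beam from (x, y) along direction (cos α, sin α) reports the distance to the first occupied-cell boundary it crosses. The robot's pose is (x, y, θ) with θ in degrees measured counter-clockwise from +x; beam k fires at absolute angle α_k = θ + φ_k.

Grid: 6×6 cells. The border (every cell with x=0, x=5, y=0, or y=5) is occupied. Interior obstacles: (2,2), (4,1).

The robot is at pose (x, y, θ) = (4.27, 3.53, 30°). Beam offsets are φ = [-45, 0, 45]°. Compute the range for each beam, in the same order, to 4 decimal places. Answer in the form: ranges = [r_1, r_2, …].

ranges = [0.7558, 0.8429, 1.5219]

beam 1: φ=-45°, α=345°
  direction (0.9659, -0.2588); cell (4,3); t to first gridline: x 0.7558, y 2.0478 (then +1.0353 / +3.8637)
    (5,3) via x @ 0.7558  # hit
  → r_1 = 0.7558
beam 2: φ=0°, α=30°
  direction (0.8660, 0.5000); cell (4,3); t to first gridline: x 0.8429, y 0.9400 (then +1.1547 / +2.0000)
    (5,3) via x @ 0.8429  # hit
  → r_2 = 0.8429
beam 3: φ=45°, α=75°
  direction (0.2588, 0.9659); cell (4,3); t to first gridline: x 2.8205, y 0.4866 (then +3.8637 / +1.0353)
    (4,4) via y @ 0.4866
    (4,5) via y @ 1.5219  # hit
  → r_3 = 1.5219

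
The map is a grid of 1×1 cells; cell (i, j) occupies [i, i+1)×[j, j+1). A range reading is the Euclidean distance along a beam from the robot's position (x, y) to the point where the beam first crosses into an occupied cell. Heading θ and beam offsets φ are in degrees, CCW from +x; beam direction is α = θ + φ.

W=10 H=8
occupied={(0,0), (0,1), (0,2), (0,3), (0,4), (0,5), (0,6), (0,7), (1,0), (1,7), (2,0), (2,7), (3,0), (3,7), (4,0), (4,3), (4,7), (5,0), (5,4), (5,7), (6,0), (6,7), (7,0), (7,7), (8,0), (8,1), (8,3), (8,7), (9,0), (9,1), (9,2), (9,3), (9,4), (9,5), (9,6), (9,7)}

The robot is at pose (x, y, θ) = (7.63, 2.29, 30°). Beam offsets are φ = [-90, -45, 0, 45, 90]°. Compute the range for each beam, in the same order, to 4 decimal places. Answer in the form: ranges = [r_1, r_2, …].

beam 1: φ=-90°, α=300°
  direction (0.5000, -0.8660); cell (7,2); t to first gridline: x 0.7400, y 0.3349 (then +2.0000 / +1.1547)
    (7,1) via y @ 0.3349
    (8,1) via x @ 0.7400  # hit
  → r_1 = 0.7400
beam 2: φ=-45°, α=345°
  direction (0.9659, -0.2588); cell (7,2); t to first gridline: x 0.3831, y 1.1205 (then +1.0353 / +3.8637)
    (8,2) via x @ 0.3831
    (8,1) via y @ 1.1205  # hit
  → r_2 = 1.1205
beam 3: φ=0°, α=30°
  direction (0.8660, 0.5000); cell (7,2); t to first gridline: x 0.4272, y 1.4200 (then +1.1547 / +2.0000)
    (8,2) via x @ 0.4272
    (8,3) via y @ 1.4200  # hit
  → r_3 = 1.4200
beam 4: φ=45°, α=75°
  direction (0.2588, 0.9659); cell (7,2); t to first gridline: x 1.4296, y 0.7350 (then +3.8637 / +1.0353)
    (7,3) via y @ 0.7350
    (8,3) via x @ 1.4296  # hit
  → r_4 = 1.4296
beam 5: φ=90°, α=120°
  direction (-0.5000, 0.8660); cell (7,2); t to first gridline: x 1.2600, y 0.8198 (then +2.0000 / +1.1547)
    (7,3) via y @ 0.8198
    (6,3) via x @ 1.2600
    (6,4) via y @ 1.9745
    (6,5) via y @ 3.1292
    (5,5) via x @ 3.2600
    (5,6) via y @ 4.2839
    (4,6) via x @ 5.2600
    (4,7) via y @ 5.4386  # hit
  → r_5 = 5.4386

ranges = [0.7400, 1.1205, 1.4200, 1.4296, 5.4386]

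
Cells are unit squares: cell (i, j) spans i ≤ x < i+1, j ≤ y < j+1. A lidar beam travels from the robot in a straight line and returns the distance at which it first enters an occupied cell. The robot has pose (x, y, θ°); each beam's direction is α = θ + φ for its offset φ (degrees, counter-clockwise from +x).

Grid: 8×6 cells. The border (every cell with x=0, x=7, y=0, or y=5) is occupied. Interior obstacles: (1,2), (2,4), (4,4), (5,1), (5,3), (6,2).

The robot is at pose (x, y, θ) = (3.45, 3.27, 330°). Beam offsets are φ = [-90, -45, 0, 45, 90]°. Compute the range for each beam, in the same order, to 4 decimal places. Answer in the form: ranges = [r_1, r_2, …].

beam 1: φ=-90°, α=240°
  dir = (cos 240°, sin 240°) = (-0.5000, -0.8660); from cell (3,3)
  next x-line at t=0.9000, next y-line at t=0.3118; Δt_x=2.0000, Δt_y=1.1547
    y: enter (3,2) at t=0.3118
    x: enter (2,2) at t=0.9000
    y: enter (2,1) at t=1.4665
    y: enter (2,0) at t=2.6212 ← occupied
  → r_1 = 2.6212
beam 2: φ=-45°, α=285°
  dir = (cos 285°, sin 285°) = (0.2588, -0.9659); from cell (3,3)
  next x-line at t=2.1250, next y-line at t=0.2795; Δt_x=3.8637, Δt_y=1.0353
    y: enter (3,2) at t=0.2795
    y: enter (3,1) at t=1.3148
    x: enter (4,1) at t=2.1250
    y: enter (4,0) at t=2.3501 ← occupied
  → r_2 = 2.3501
beam 3: φ=0°, α=330°
  dir = (cos 330°, sin 330°) = (0.8660, -0.5000); from cell (3,3)
  next x-line at t=0.6351, next y-line at t=0.5400; Δt_x=1.1547, Δt_y=2.0000
    y: enter (3,2) at t=0.5400
    x: enter (4,2) at t=0.6351
    x: enter (5,2) at t=1.7898
    y: enter (5,1) at t=2.5400 ← occupied
  → r_3 = 2.5400
beam 4: φ=45°, α=15°
  dir = (cos 15°, sin 15°) = (0.9659, 0.2588); from cell (3,3)
  next x-line at t=0.5694, next y-line at t=2.8205; Δt_x=1.0353, Δt_y=3.8637
    x: enter (4,3) at t=0.5694
    x: enter (5,3) at t=1.6047 ← occupied
  → r_4 = 1.6047
beam 5: φ=90°, α=60°
  dir = (cos 60°, sin 60°) = (0.5000, 0.8660); from cell (3,3)
  next x-line at t=1.1000, next y-line at t=0.8429; Δt_x=2.0000, Δt_y=1.1547
    y: enter (3,4) at t=0.8429
    x: enter (4,4) at t=1.1000 ← occupied
  → r_5 = 1.1000

ranges = [2.6212, 2.3501, 2.5400, 1.6047, 1.1000]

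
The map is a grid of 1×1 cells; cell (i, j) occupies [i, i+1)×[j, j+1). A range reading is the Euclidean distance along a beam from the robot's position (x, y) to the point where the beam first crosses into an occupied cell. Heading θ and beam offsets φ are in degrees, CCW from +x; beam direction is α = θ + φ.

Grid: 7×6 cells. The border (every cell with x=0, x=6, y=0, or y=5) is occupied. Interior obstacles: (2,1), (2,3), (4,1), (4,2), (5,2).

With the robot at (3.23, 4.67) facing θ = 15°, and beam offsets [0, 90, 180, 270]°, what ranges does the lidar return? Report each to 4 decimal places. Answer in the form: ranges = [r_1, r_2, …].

beam 1: φ=0°, α=15°
  d=(0.9659,0.2588)  start (3,4)  tX=0.7972 tY=1.2750  stride 1/|dx|=1.0353 1/|dy|=3.8637
    cross x-line → (4,4), t=0.7972
    cross y-line → (4,5), t=1.2750 (wall)
  → r_1 = 1.2750
beam 2: φ=90°, α=105°
  d=(-0.2588,0.9659)  start (3,4)  tX=0.8887 tY=0.3416  stride 1/|dx|=3.8637 1/|dy|=1.0353
    cross y-line → (3,5), t=0.3416 (wall)
  → r_2 = 0.3416
beam 3: φ=180°, α=195°
  d=(-0.9659,-0.2588)  start (3,4)  tX=0.2381 tY=2.5887  stride 1/|dx|=1.0353 1/|dy|=3.8637
    cross x-line → (2,4), t=0.2381
    cross x-line → (1,4), t=1.2734
    cross x-line → (0,4), t=2.3087 (wall)
  → r_3 = 2.3087
beam 4: φ=270°, α=285°
  d=(0.2588,-0.9659)  start (3,4)  tX=2.9751 tY=0.6936  stride 1/|dx|=3.8637 1/|dy|=1.0353
    cross y-line → (3,3), t=0.6936
    cross y-line → (3,2), t=1.7289
    cross y-line → (3,1), t=2.7642
    cross x-line → (4,1), t=2.9751 (wall)
  → r_4 = 2.9751

ranges = [1.2750, 0.3416, 2.3087, 2.9751]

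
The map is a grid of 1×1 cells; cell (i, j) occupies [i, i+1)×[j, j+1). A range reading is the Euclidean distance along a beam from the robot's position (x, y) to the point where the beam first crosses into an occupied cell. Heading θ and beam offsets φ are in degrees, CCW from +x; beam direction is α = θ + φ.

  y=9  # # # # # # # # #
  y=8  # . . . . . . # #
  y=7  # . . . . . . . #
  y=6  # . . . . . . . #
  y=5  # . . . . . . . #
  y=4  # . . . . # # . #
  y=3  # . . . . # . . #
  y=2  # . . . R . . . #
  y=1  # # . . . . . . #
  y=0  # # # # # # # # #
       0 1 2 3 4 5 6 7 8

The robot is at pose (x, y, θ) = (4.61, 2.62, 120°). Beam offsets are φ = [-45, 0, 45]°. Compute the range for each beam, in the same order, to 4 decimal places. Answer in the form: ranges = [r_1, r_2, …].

beam 1: φ=-45°, α=75°
  d=(0.2588,0.9659)  start (4,2)  tX=1.5068 tY=0.3934  stride 1/|dx|=3.8637 1/|dy|=1.0353
    cross y-line → (4,3), t=0.3934
    cross y-line → (4,4), t=1.4287
    cross x-line → (5,4), t=1.5068 (wall)
  → r_1 = 1.5068
beam 2: φ=0°, α=120°
  d=(-0.5000,0.8660)  start (4,2)  tX=1.2200 tY=0.4388  stride 1/|dx|=2.0000 1/|dy|=1.1547
    cross y-line → (4,3), t=0.4388
    cross x-line → (3,3), t=1.2200
    cross y-line → (3,4), t=1.5935
    cross y-line → (3,5), t=2.7482
    cross x-line → (2,5), t=3.2200
    cross y-line → (2,6), t=3.9029
    cross y-line → (2,7), t=5.0576
    cross x-line → (1,7), t=5.2200
    cross y-line → (1,8), t=6.2123
    cross x-line → (0,8), t=7.2200 (wall)
  → r_2 = 7.2200
beam 3: φ=45°, α=165°
  d=(-0.9659,0.2588)  start (4,2)  tX=0.6315 tY=1.4682  stride 1/|dx|=1.0353 1/|dy|=3.8637
    cross x-line → (3,2), t=0.6315
    cross y-line → (3,3), t=1.4682
    cross x-line → (2,3), t=1.6668
    cross x-line → (1,3), t=2.7021
    cross x-line → (0,3), t=3.7373 (wall)
  → r_3 = 3.7373

ranges = [1.5068, 7.2200, 3.7373]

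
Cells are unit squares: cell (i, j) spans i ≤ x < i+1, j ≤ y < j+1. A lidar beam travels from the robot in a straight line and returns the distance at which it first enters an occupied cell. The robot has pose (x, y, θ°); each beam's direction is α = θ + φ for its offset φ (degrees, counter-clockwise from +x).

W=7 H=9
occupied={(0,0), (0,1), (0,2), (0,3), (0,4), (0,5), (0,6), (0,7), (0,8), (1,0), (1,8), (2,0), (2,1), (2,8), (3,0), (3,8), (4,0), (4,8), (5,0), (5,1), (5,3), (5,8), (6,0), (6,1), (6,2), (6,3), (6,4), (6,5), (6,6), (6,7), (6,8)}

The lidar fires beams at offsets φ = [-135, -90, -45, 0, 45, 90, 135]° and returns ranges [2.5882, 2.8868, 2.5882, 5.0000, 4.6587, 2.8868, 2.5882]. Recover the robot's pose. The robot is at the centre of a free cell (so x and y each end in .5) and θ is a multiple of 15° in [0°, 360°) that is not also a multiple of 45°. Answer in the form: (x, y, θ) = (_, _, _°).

(x, y, θ) = (3.5, 5.5, 240°)

The pose lattice has 32·16 = 512 candidates. Test each by forward raycasting.
  (1.5, 3.5, 120°): beam 1 = 4.6587 ≠ 2.5882 ✗
  (3.5, 5.5, 30°): beam 1 = 3.6235 ≠ 2.5882 ✗
  (4.5, 3.5, 240°): beam 1 = 4.6587 ≠ 2.5882 ✗
  …
  (3.5, 5.5, 240°): r_1=2.5882, r_2=2.8868, r_3=2.5882, r_4=5.0000, r_5=4.6587, r_6=2.8868, r_7=2.5882 — all match ✓
Unique over the lattice → pose = (3.5, 5.5, 240°).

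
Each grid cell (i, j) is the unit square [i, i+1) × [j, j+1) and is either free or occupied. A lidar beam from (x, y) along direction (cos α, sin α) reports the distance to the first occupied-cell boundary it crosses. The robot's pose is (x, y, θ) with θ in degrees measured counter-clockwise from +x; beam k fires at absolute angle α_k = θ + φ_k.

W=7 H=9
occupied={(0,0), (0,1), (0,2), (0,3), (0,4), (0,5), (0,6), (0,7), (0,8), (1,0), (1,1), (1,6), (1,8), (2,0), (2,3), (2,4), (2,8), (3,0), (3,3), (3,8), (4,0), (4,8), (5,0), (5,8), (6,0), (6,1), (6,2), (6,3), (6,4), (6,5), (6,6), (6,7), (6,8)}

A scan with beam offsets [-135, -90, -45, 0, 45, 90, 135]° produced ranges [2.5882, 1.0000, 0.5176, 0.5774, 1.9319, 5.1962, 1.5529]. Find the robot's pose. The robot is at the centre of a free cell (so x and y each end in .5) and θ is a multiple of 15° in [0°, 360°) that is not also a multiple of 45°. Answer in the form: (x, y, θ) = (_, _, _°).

(x, y, θ) = (5.5, 3.5, 30°)

Enumerate (i+0.5, j+0.5, θ) over the 30 free cells and 16 admissible headings. For each, cast all 7 beams and compare to the given ranges.
  (5.5, 3.5, 105°): beam 1 = 0.5774 ≠ 2.5882 ✗
  (2.5, 6.5, 60°): beam 1 = 1.5529 ≠ 2.5882 ✗
  (4.5, 7.5, 30°): beam 1 = 3.6235 ≠ 2.5882 ✗
  (2.5, 7.5, 30°): beam 1 = 5.6940 ≠ 2.5882 ✗
  …
  (5.5, 3.5, 30°): r_1=2.5882, r_2=1.0000, r_3=0.5176, r_4=0.5774, r_5=1.9319, r_6=5.1962, r_7=1.5529 — all match ✓
No second candidate reproduces the full scan.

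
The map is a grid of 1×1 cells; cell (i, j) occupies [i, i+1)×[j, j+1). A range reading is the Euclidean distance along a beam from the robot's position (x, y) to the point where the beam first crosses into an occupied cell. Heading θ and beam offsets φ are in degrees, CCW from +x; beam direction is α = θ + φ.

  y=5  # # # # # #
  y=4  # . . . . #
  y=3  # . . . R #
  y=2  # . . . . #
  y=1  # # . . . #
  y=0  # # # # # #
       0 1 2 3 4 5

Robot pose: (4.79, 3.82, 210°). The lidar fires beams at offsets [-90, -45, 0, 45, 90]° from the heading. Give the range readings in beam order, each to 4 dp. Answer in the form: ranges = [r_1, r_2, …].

ranges = [1.3625, 3.9237, 3.6400, 2.9195, 0.4200]

beam 1: φ=-90°, α=120°
  d=(-0.5000,0.8660)  start (4,3)  tX=1.5800 tY=0.2078  stride 1/|dx|=2.0000 1/|dy|=1.1547
    cross y-line → (4,4), t=0.2078
    cross y-line → (4,5), t=1.3625 (wall)
  → r_1 = 1.3625
beam 2: φ=-45°, α=165°
  d=(-0.9659,0.2588)  start (4,3)  tX=0.8179 tY=0.6955  stride 1/|dx|=1.0353 1/|dy|=3.8637
    cross y-line → (4,4), t=0.6955
    cross x-line → (3,4), t=0.8179
    cross x-line → (2,4), t=1.8531
    cross x-line → (1,4), t=2.8884
    cross x-line → (0,4), t=3.9237 (wall)
  → r_2 = 3.9237
beam 3: φ=0°, α=210°
  d=(-0.8660,-0.5000)  start (4,3)  tX=0.9122 tY=1.6400  stride 1/|dx|=1.1547 1/|dy|=2.0000
    cross x-line → (3,3), t=0.9122
    cross y-line → (3,2), t=1.6400
    cross x-line → (2,2), t=2.0669
    cross x-line → (1,2), t=3.2216
    cross y-line → (1,1), t=3.6400 (wall)
  → r_3 = 3.6400
beam 4: φ=45°, α=255°
  d=(-0.2588,-0.9659)  start (4,3)  tX=3.0523 tY=0.8489  stride 1/|dx|=3.8637 1/|dy|=1.0353
    cross y-line → (4,2), t=0.8489
    cross y-line → (4,1), t=1.8842
    cross y-line → (4,0), t=2.9195 (wall)
  → r_4 = 2.9195
beam 5: φ=90°, α=300°
  d=(0.5000,-0.8660)  start (4,3)  tX=0.4200 tY=0.9469  stride 1/|dx|=2.0000 1/|dy|=1.1547
    cross x-line → (5,3), t=0.4200 (wall)
  → r_5 = 0.4200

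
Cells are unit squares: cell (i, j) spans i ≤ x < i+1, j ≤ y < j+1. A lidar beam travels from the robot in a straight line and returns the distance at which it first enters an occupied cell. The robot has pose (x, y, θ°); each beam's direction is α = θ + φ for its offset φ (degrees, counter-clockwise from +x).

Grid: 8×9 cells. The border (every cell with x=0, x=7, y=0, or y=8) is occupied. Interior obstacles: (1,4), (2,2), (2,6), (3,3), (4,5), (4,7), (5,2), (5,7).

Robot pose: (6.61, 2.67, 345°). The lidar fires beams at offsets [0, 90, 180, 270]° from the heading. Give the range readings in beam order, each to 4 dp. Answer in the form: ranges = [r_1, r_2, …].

ranges = [0.4038, 1.5068, 0.6315, 1.7289]

beam 1: φ=0°, α=345°
  d=(0.9659,-0.2588)  start (6,2)  tX=0.4038 tY=2.5887  stride 1/|dx|=1.0353 1/|dy|=3.8637
    cross x-line → (7,2), t=0.4038 (wall)
  → r_1 = 0.4038
beam 2: φ=90°, α=75°
  d=(0.2588,0.9659)  start (6,2)  tX=1.5068 tY=0.3416  stride 1/|dx|=3.8637 1/|dy|=1.0353
    cross y-line → (6,3), t=0.3416
    cross y-line → (6,4), t=1.3769
    cross x-line → (7,4), t=1.5068 (wall)
  → r_2 = 1.5068
beam 3: φ=180°, α=165°
  d=(-0.9659,0.2588)  start (6,2)  tX=0.6315 tY=1.2750  stride 1/|dx|=1.0353 1/|dy|=3.8637
    cross x-line → (5,2), t=0.6315 (wall)
  → r_3 = 0.6315
beam 4: φ=270°, α=255°
  d=(-0.2588,-0.9659)  start (6,2)  tX=2.3569 tY=0.6936  stride 1/|dx|=3.8637 1/|dy|=1.0353
    cross y-line → (6,1), t=0.6936
    cross y-line → (6,0), t=1.7289 (wall)
  → r_4 = 1.7289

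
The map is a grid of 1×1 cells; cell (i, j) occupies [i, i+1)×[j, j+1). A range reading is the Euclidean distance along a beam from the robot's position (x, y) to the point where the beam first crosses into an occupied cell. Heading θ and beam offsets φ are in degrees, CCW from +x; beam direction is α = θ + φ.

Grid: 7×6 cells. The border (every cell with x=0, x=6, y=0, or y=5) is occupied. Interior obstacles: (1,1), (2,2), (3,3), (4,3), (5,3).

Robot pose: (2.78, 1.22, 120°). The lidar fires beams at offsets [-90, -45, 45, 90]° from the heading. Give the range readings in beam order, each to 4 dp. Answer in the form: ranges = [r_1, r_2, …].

beam 1: φ=-90°, α=30°
  cosα=0.8660 sinα=0.5000 | (2,1) | tMaxX 0.2540 tMaxY 1.5600 | tΔX 1.1547 tΔY 2.0000
    t=0.2540 [x] (3,1)
    t=1.4087 [x] (4,1)
    t=1.5600 [y] (4,2)
    t=2.5634 [x] (5,2)
    t=3.5600 [y] (5,3) — stop
  → r_1 = 3.5600
beam 2: φ=-45°, α=75°
  cosα=0.2588 sinα=0.9659 | (2,1) | tMaxX 0.8500 tMaxY 0.8075 | tΔX 3.8637 tΔY 1.0353
    t=0.8075 [y] (2,2) — stop
  → r_2 = 0.8075
beam 3: φ=45°, α=165°
  cosα=-0.9659 sinα=0.2588 | (2,1) | tMaxX 0.8075 tMaxY 3.0137 | tΔX 1.0353 tΔY 3.8637
    t=0.8075 [x] (1,1) — stop
  → r_3 = 0.8075
beam 4: φ=90°, α=210°
  cosα=-0.8660 sinα=-0.5000 | (2,1) | tMaxX 0.9007 tMaxY 0.4400 | tΔX 1.1547 tΔY 2.0000
    t=0.4400 [y] (2,0) — stop
  → r_4 = 0.4400

ranges = [3.5600, 0.8075, 0.8075, 0.4400]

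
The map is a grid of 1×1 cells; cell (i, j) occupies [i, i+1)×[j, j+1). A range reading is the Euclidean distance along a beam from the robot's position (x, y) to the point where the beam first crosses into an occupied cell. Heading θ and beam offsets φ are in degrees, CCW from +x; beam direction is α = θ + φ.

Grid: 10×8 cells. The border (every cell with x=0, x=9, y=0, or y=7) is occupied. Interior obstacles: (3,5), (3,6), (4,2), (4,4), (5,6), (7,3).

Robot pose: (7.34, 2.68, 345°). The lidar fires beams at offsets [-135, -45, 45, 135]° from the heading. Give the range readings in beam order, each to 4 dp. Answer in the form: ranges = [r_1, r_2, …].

beam 1: φ=-135°, α=210°
  cosα=-0.8660 sinα=-0.5000 | (7,2) | tMaxX 0.3926 tMaxY 1.3600 | tΔX 1.1547 tΔY 2.0000
    t=0.3926 [x] (6,2)
    t=1.3600 [y] (6,1)
    t=1.5473 [x] (5,1)
    t=2.7020 [x] (4,1)
    t=3.3600 [y] (4,0) — stop
  → r_1 = 3.3600
beam 2: φ=-45°, α=300°
  cosα=0.5000 sinα=-0.8660 | (7,2) | tMaxX 1.3200 tMaxY 0.7852 | tΔX 2.0000 tΔY 1.1547
    t=0.7852 [y] (7,1)
    t=1.3200 [x] (8,1)
    t=1.9399 [y] (8,0) — stop
  → r_2 = 1.9399
beam 3: φ=45°, α=30°
  cosα=0.8660 sinα=0.5000 | (7,2) | tMaxX 0.7621 tMaxY 0.6400 | tΔX 1.1547 tΔY 2.0000
    t=0.6400 [y] (7,3) — stop
  → r_3 = 0.6400
beam 4: φ=135°, α=120°
  cosα=-0.5000 sinα=0.8660 | (7,2) | tMaxX 0.6800 tMaxY 0.3695 | tΔX 2.0000 tΔY 1.1547
    t=0.3695 [y] (7,3) — stop
  → r_4 = 0.3695

ranges = [3.3600, 1.9399, 0.6400, 0.3695]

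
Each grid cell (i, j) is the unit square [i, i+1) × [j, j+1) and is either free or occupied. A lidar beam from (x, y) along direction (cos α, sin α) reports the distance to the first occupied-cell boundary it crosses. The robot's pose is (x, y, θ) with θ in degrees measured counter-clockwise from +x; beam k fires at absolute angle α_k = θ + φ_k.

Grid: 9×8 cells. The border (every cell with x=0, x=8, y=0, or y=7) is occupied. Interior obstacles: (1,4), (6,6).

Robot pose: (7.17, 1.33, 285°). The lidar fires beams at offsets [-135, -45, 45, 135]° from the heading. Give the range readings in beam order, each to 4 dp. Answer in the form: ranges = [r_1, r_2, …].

ranges = [5.9698, 0.3811, 0.6600, 1.6600]

beam 1: φ=-135°, α=150°
  direction (-0.8660, 0.5000); cell (7,1); t to first gridline: x 0.1963, y 1.3400 (then +1.1547 / +2.0000)
    (6,1) via x @ 0.1963
    (6,2) via y @ 1.3400
    (5,2) via x @ 1.3510
    (4,2) via x @ 2.5057
    (4,3) via y @ 3.3400
    (3,3) via x @ 3.6604
    (2,3) via x @ 4.8151
    (2,4) via y @ 5.3400
    (1,4) via x @ 5.9698  # hit
  → r_1 = 5.9698
beam 2: φ=-45°, α=240°
  direction (-0.5000, -0.8660); cell (7,1); t to first gridline: x 0.3400, y 0.3811 (then +2.0000 / +1.1547)
    (6,1) via x @ 0.3400
    (6,0) via y @ 0.3811  # hit
  → r_2 = 0.3811
beam 3: φ=45°, α=330°
  direction (0.8660, -0.5000); cell (7,1); t to first gridline: x 0.9584, y 0.6600 (then +1.1547 / +2.0000)
    (7,0) via y @ 0.6600  # hit
  → r_3 = 0.6600
beam 4: φ=135°, α=60°
  direction (0.5000, 0.8660); cell (7,1); t to first gridline: x 1.6600, y 0.7736 (then +2.0000 / +1.1547)
    (7,2) via y @ 0.7736
    (8,2) via x @ 1.6600  # hit
  → r_4 = 1.6600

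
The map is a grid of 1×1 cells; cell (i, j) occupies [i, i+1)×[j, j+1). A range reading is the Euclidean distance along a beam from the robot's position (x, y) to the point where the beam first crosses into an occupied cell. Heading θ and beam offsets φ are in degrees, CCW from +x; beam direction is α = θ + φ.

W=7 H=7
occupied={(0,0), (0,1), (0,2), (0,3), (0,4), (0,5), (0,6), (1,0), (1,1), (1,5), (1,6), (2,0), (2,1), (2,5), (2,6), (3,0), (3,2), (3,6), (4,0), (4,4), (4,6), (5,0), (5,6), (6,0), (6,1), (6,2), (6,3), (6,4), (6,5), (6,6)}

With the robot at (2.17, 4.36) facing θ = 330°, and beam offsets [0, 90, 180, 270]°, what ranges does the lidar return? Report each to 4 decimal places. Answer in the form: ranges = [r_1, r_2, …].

beam 1: φ=0°, α=330°
  d=(0.8660,-0.5000)  start (2,4)  tX=0.9584 tY=0.7200  stride 1/|dx|=1.1547 1/|dy|=2.0000
    cross y-line → (2,3), t=0.7200
    cross x-line → (3,3), t=0.9584
    cross x-line → (4,3), t=2.1131
    cross y-line → (4,2), t=2.7200
    cross x-line → (5,2), t=3.2678
    cross x-line → (6,2), t=4.4225 (wall)
  → r_1 = 4.4225
beam 2: φ=90°, α=60°
  d=(0.5000,0.8660)  start (2,4)  tX=1.6600 tY=0.7390  stride 1/|dx|=2.0000 1/|dy|=1.1547
    cross y-line → (2,5), t=0.7390 (wall)
  → r_2 = 0.7390
beam 3: φ=180°, α=150°
  d=(-0.8660,0.5000)  start (2,4)  tX=0.1963 tY=1.2800  stride 1/|dx|=1.1547 1/|dy|=2.0000
    cross x-line → (1,4), t=0.1963
    cross y-line → (1,5), t=1.2800 (wall)
  → r_3 = 1.2800
beam 4: φ=270°, α=240°
  d=(-0.5000,-0.8660)  start (2,4)  tX=0.3400 tY=0.4157  stride 1/|dx|=2.0000 1/|dy|=1.1547
    cross x-line → (1,4), t=0.3400
    cross y-line → (1,3), t=0.4157
    cross y-line → (1,2), t=1.5704
    cross x-line → (0,2), t=2.3400 (wall)
  → r_4 = 2.3400

ranges = [4.4225, 0.7390, 1.2800, 2.3400]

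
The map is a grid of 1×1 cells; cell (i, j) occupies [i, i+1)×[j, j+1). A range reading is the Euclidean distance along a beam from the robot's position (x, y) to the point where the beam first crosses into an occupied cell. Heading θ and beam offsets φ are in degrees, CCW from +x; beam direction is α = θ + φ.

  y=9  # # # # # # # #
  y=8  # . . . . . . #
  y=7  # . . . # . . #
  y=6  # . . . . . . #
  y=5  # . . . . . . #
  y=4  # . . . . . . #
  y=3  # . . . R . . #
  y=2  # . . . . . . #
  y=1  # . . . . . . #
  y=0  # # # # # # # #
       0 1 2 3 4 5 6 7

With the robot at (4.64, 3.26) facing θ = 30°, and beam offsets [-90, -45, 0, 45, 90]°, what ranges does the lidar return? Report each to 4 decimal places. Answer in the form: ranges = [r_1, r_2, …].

beam 1: φ=-90°, α=300°
  d=(0.5000,-0.8660)  start (4,3)  tX=0.7200 tY=0.3002  stride 1/|dx|=2.0000 1/|dy|=1.1547
    cross y-line → (4,2), t=0.3002
    cross x-line → (5,2), t=0.7200
    cross y-line → (5,1), t=1.4549
    cross y-line → (5,0), t=2.6096 (wall)
  → r_1 = 2.6096
beam 2: φ=-45°, α=345°
  d=(0.9659,-0.2588)  start (4,3)  tX=0.3727 tY=1.0046  stride 1/|dx|=1.0353 1/|dy|=3.8637
    cross x-line → (5,3), t=0.3727
    cross y-line → (5,2), t=1.0046
    cross x-line → (6,2), t=1.4080
    cross x-line → (7,2), t=2.4433 (wall)
  → r_2 = 2.4433
beam 3: φ=0°, α=30°
  d=(0.8660,0.5000)  start (4,3)  tX=0.4157 tY=1.4800  stride 1/|dx|=1.1547 1/|dy|=2.0000
    cross x-line → (5,3), t=0.4157
    cross y-line → (5,4), t=1.4800
    cross x-line → (6,4), t=1.5704
    cross x-line → (7,4), t=2.7251 (wall)
  → r_3 = 2.7251
beam 4: φ=45°, α=75°
  d=(0.2588,0.9659)  start (4,3)  tX=1.3909 tY=0.7661  stride 1/|dx|=3.8637 1/|dy|=1.0353
    cross y-line → (4,4), t=0.7661
    cross x-line → (5,4), t=1.3909
    cross y-line → (5,5), t=1.8014
    cross y-line → (5,6), t=2.8367
    cross y-line → (5,7), t=3.8719
    cross y-line → (5,8), t=4.9072
    cross x-line → (6,8), t=5.2546
    cross y-line → (6,9), t=5.9425 (wall)
  → r_4 = 5.9425
beam 5: φ=90°, α=120°
  d=(-0.5000,0.8660)  start (4,3)  tX=1.2800 tY=0.8545  stride 1/|dx|=2.0000 1/|dy|=1.1547
    cross y-line → (4,4), t=0.8545
    cross x-line → (3,4), t=1.2800
    cross y-line → (3,5), t=2.0092
    cross y-line → (3,6), t=3.1639
    cross x-line → (2,6), t=3.2800
    cross y-line → (2,7), t=4.3186
    cross x-line → (1,7), t=5.2800
    cross y-line → (1,8), t=5.4733
    cross y-line → (1,9), t=6.6280 (wall)
  → r_5 = 6.6280

ranges = [2.6096, 2.4433, 2.7251, 5.9425, 6.6280]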